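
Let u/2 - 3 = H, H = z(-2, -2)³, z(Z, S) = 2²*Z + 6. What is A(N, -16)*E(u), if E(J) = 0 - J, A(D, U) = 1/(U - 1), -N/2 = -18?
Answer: -10/17 ≈ -0.58823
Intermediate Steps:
N = 36 (N = -2*(-18) = 36)
z(Z, S) = 6 + 4*Z (z(Z, S) = 4*Z + 6 = 6 + 4*Z)
H = -8 (H = (6 + 4*(-2))³ = (6 - 8)³ = (-2)³ = -8)
A(D, U) = 1/(-1 + U)
u = -10 (u = 6 + 2*(-8) = 6 - 16 = -10)
E(J) = -J
A(N, -16)*E(u) = (-1*(-10))/(-1 - 16) = 10/(-17) = -1/17*10 = -10/17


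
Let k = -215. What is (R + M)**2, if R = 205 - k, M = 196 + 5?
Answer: 385641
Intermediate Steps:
M = 201
R = 420 (R = 205 - 1*(-215) = 205 + 215 = 420)
(R + M)**2 = (420 + 201)**2 = 621**2 = 385641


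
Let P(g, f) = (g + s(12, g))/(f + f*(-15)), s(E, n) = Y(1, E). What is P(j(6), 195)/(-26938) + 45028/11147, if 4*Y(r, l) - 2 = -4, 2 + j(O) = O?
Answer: 946112137067/234216751080 ≈ 4.0395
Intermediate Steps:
j(O) = -2 + O
Y(r, l) = -½ (Y(r, l) = ½ + (¼)*(-4) = ½ - 1 = -½)
s(E, n) = -½
P(g, f) = -(-½ + g)/(14*f) (P(g, f) = (g - ½)/(f + f*(-15)) = (-½ + g)/(f - 15*f) = (-½ + g)/((-14*f)) = (-½ + g)*(-1/(14*f)) = -(-½ + g)/(14*f))
P(j(6), 195)/(-26938) + 45028/11147 = ((1/28)*(1 - 2*(-2 + 6))/195)/(-26938) + 45028/11147 = ((1/28)*(1/195)*(1 - 2*4))*(-1/26938) + 45028*(1/11147) = ((1/28)*(1/195)*(1 - 8))*(-1/26938) + 45028/11147 = ((1/28)*(1/195)*(-7))*(-1/26938) + 45028/11147 = -1/780*(-1/26938) + 45028/11147 = 1/21011640 + 45028/11147 = 946112137067/234216751080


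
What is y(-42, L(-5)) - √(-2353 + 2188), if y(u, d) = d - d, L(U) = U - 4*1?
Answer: -I*√165 ≈ -12.845*I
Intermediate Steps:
L(U) = -4 + U (L(U) = U - 4 = -4 + U)
y(u, d) = 0
y(-42, L(-5)) - √(-2353 + 2188) = 0 - √(-2353 + 2188) = 0 - √(-165) = 0 - I*√165 = -I*√165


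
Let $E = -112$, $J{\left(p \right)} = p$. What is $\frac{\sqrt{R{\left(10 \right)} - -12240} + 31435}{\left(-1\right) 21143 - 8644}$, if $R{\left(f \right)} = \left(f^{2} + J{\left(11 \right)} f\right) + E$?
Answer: $- \frac{31435}{29787} - \frac{\sqrt{12338}}{29787} \approx -1.0591$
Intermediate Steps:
$R{\left(f \right)} = -112 + f^{2} + 11 f$ ($R{\left(f \right)} = \left(f^{2} + 11 f\right) - 112 = -112 + f^{2} + 11 f$)
$\frac{\sqrt{R{\left(10 \right)} - -12240} + 31435}{\left(-1\right) 21143 - 8644} = \frac{\sqrt{\left(-112 + 10^{2} + 11 \cdot 10\right) - -12240} + 31435}{\left(-1\right) 21143 - 8644} = \frac{\sqrt{\left(-112 + 100 + 110\right) + 12240} + 31435}{-21143 - 8644} = \frac{\sqrt{98 + 12240} + 31435}{-29787} = \left(\sqrt{12338} + 31435\right) \left(- \frac{1}{29787}\right) = \left(31435 + \sqrt{12338}\right) \left(- \frac{1}{29787}\right) = - \frac{31435}{29787} - \frac{\sqrt{12338}}{29787}$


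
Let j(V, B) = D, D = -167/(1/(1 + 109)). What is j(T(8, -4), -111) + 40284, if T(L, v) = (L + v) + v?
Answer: 21914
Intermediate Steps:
T(L, v) = L + 2*v
D = -18370 (D = -167/(1/110) = -167/1/110 = -167*110 = -18370)
j(V, B) = -18370
j(T(8, -4), -111) + 40284 = -18370 + 40284 = 21914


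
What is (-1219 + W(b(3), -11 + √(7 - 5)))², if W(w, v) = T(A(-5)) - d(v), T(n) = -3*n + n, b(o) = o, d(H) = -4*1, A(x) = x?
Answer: 1452025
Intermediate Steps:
d(H) = -4
T(n) = -2*n
W(w, v) = 14 (W(w, v) = -2*(-5) - 1*(-4) = 10 + 4 = 14)
(-1219 + W(b(3), -11 + √(7 - 5)))² = (-1219 + 14)² = (-1205)² = 1452025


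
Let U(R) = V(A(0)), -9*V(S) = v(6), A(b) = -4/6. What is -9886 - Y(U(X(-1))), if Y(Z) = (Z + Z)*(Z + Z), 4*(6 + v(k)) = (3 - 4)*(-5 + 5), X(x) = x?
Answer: -88990/9 ≈ -9887.8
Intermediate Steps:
A(b) = -2/3 (A(b) = -4*1/6 = -2/3)
v(k) = -6 (v(k) = -6 + ((3 - 4)*(-5 + 5))/4 = -6 + (-1*0)/4 = -6 + (1/4)*0 = -6 + 0 = -6)
V(S) = 2/3 (V(S) = -1/9*(-6) = 2/3)
U(R) = 2/3
Y(Z) = 4*Z**2 (Y(Z) = (2*Z)*(2*Z) = 4*Z**2)
-9886 - Y(U(X(-1))) = -9886 - 4*(2/3)**2 = -9886 - 4*4/9 = -9886 - 1*16/9 = -9886 - 16/9 = -88990/9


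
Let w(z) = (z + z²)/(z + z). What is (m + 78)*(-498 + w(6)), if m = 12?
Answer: -44505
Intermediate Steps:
w(z) = (z + z²)/(2*z) (w(z) = (z + z²)/((2*z)) = (z + z²)*(1/(2*z)) = (z + z²)/(2*z))
(m + 78)*(-498 + w(6)) = (12 + 78)*(-498 + (½ + (½)*6)) = 90*(-498 + (½ + 3)) = 90*(-498 + 7/2) = 90*(-989/2) = -44505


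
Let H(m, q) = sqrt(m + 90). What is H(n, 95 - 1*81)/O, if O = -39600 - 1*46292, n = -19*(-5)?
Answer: -sqrt(185)/85892 ≈ -0.00015836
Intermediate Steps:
n = 95
H(m, q) = sqrt(90 + m)
O = -85892 (O = -39600 - 46292 = -85892)
H(n, 95 - 1*81)/O = sqrt(90 + 95)/(-85892) = sqrt(185)*(-1/85892) = -sqrt(185)/85892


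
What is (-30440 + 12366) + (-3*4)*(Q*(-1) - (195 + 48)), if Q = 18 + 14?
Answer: -14774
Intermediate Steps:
Q = 32
(-30440 + 12366) + (-3*4)*(Q*(-1) - (195 + 48)) = (-30440 + 12366) + (-3*4)*(32*(-1) - (195 + 48)) = -18074 - 12*(-32 - 1*243) = -18074 - 12*(-32 - 243) = -18074 - 12*(-275) = -18074 + 3300 = -14774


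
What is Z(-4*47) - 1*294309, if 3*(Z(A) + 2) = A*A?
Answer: -847589/3 ≈ -2.8253e+5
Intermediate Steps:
Z(A) = -2 + A²/3 (Z(A) = -2 + (A*A)/3 = -2 + A²/3)
Z(-4*47) - 1*294309 = (-2 + (-4*47)²/3) - 1*294309 = (-2 + (⅓)*(-188)²) - 294309 = (-2 + (⅓)*35344) - 294309 = (-2 + 35344/3) - 294309 = 35338/3 - 294309 = -847589/3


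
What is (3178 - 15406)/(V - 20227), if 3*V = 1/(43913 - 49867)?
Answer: 218416536/361294675 ≈ 0.60454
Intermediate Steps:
V = -1/17862 (V = 1/(3*(43913 - 49867)) = (1/3)/(-5954) = (1/3)*(-1/5954) = -1/17862 ≈ -5.5985e-5)
(3178 - 15406)/(V - 20227) = (3178 - 15406)/(-1/17862 - 20227) = -12228/(-361294675/17862) = -12228*(-17862/361294675) = 218416536/361294675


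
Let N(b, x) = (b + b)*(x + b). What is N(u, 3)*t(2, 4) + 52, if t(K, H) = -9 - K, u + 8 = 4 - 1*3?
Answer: -564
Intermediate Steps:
u = -7 (u = -8 + (4 - 1*3) = -8 + (4 - 3) = -8 + 1 = -7)
N(b, x) = 2*b*(b + x) (N(b, x) = (2*b)*(b + x) = 2*b*(b + x))
N(u, 3)*t(2, 4) + 52 = (2*(-7)*(-7 + 3))*(-9 - 1*2) + 52 = (2*(-7)*(-4))*(-9 - 2) + 52 = 56*(-11) + 52 = -616 + 52 = -564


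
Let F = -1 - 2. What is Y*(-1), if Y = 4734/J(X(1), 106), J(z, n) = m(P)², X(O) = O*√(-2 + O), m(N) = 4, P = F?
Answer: -2367/8 ≈ -295.88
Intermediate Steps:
F = -3
P = -3
J(z, n) = 16 (J(z, n) = 4² = 16)
Y = 2367/8 (Y = 4734/16 = 4734*(1/16) = 2367/8 ≈ 295.88)
Y*(-1) = (2367/8)*(-1) = -2367/8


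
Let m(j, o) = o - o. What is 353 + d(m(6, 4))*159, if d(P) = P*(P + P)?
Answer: 353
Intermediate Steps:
m(j, o) = 0
d(P) = 2*P**2 (d(P) = P*(2*P) = 2*P**2)
353 + d(m(6, 4))*159 = 353 + (2*0**2)*159 = 353 + (2*0)*159 = 353 + 0*159 = 353 + 0 = 353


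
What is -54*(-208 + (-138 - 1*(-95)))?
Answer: 13554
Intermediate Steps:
-54*(-208 + (-138 - 1*(-95))) = -54*(-208 + (-138 + 95)) = -54*(-208 - 43) = -54*(-251) = 13554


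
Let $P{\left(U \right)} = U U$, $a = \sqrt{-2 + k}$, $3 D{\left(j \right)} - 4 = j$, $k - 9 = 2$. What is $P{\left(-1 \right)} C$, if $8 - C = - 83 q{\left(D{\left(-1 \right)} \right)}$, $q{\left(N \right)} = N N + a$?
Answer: $340$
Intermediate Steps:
$k = 11$ ($k = 9 + 2 = 11$)
$D{\left(j \right)} = \frac{4}{3} + \frac{j}{3}$
$a = 3$ ($a = \sqrt{-2 + 11} = \sqrt{9} = 3$)
$P{\left(U \right)} = U^{2}$
$q{\left(N \right)} = 3 + N^{2}$ ($q{\left(N \right)} = N N + 3 = N^{2} + 3 = 3 + N^{2}$)
$C = 340$ ($C = 8 - - 83 \left(3 + \left(\frac{4}{3} + \frac{1}{3} \left(-1\right)\right)^{2}\right) = 8 - - 83 \left(3 + \left(\frac{4}{3} - \frac{1}{3}\right)^{2}\right) = 8 - - 83 \left(3 + 1^{2}\right) = 8 - - 83 \left(3 + 1\right) = 8 - \left(-83\right) 4 = 8 - -332 = 8 + 332 = 340$)
$P{\left(-1 \right)} C = \left(-1\right)^{2} \cdot 340 = 1 \cdot 340 = 340$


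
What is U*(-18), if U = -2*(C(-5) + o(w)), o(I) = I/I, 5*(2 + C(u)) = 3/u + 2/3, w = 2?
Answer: -888/25 ≈ -35.520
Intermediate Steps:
C(u) = -28/15 + 3/(5*u) (C(u) = -2 + (3/u + 2/3)/5 = -2 + (3/u + 2*(⅓))/5 = -2 + (3/u + ⅔)/5 = -2 + (⅔ + 3/u)/5 = -2 + (2/15 + 3/(5*u)) = -28/15 + 3/(5*u))
o(I) = 1
U = 148/75 (U = -2*((1/15)*(9 - 28*(-5))/(-5) + 1) = -2*((1/15)*(-⅕)*(9 + 140) + 1) = -2*((1/15)*(-⅕)*149 + 1) = -2*(-149/75 + 1) = -2*(-74/75) = 148/75 ≈ 1.9733)
U*(-18) = (148/75)*(-18) = -888/25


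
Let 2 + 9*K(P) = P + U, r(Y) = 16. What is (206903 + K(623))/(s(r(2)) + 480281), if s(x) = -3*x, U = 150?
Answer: 620966/1440699 ≈ 0.43102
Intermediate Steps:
K(P) = 148/9 + P/9 (K(P) = -2/9 + (P + 150)/9 = -2/9 + (150 + P)/9 = -2/9 + (50/3 + P/9) = 148/9 + P/9)
(206903 + K(623))/(s(r(2)) + 480281) = (206903 + (148/9 + (1/9)*623))/(-3*16 + 480281) = (206903 + (148/9 + 623/9))/(-48 + 480281) = (206903 + 257/3)/480233 = (620966/3)*(1/480233) = 620966/1440699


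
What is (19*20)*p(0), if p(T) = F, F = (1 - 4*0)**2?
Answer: 380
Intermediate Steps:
F = 1 (F = (1 + 0)**2 = 1**2 = 1)
p(T) = 1
(19*20)*p(0) = (19*20)*1 = 380*1 = 380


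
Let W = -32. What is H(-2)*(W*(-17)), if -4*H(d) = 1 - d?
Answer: -408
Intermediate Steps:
H(d) = -¼ + d/4 (H(d) = -(1 - d)/4 = -¼ + d/4)
H(-2)*(W*(-17)) = (-¼ + (¼)*(-2))*(-32*(-17)) = (-¼ - ½)*544 = -¾*544 = -408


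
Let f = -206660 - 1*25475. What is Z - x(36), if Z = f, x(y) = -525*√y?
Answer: -228985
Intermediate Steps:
f = -232135 (f = -206660 - 25475 = -232135)
Z = -232135
Z - x(36) = -232135 - (-525)*√36 = -232135 - (-525)*6 = -232135 - 1*(-3150) = -232135 + 3150 = -228985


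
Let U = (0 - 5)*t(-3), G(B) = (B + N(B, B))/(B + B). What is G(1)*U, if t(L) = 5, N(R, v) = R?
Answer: -25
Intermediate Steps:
G(B) = 1 (G(B) = (B + B)/(B + B) = (2*B)/((2*B)) = (2*B)*(1/(2*B)) = 1)
U = -25 (U = (0 - 5)*5 = -5*5 = -25)
G(1)*U = 1*(-25) = -25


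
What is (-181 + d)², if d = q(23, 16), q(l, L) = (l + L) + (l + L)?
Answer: 10609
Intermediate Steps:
q(l, L) = 2*L + 2*l (q(l, L) = (L + l) + (L + l) = 2*L + 2*l)
d = 78 (d = 2*16 + 2*23 = 32 + 46 = 78)
(-181 + d)² = (-181 + 78)² = (-103)² = 10609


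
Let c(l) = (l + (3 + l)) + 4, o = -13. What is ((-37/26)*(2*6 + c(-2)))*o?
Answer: 555/2 ≈ 277.50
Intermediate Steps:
c(l) = 7 + 2*l (c(l) = (3 + 2*l) + 4 = 7 + 2*l)
((-37/26)*(2*6 + c(-2)))*o = ((-37/26)*(2*6 + (7 + 2*(-2))))*(-13) = ((-37*1/26)*(12 + (7 - 4)))*(-13) = -37*(12 + 3)/26*(-13) = -37/26*15*(-13) = -555/26*(-13) = 555/2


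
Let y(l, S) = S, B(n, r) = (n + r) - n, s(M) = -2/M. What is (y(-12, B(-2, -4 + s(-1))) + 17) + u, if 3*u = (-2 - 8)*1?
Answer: 35/3 ≈ 11.667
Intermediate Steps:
B(n, r) = r
u = -10/3 (u = ((-2 - 8)*1)/3 = (-10*1)/3 = (1/3)*(-10) = -10/3 ≈ -3.3333)
(y(-12, B(-2, -4 + s(-1))) + 17) + u = ((-4 - 2/(-1)) + 17) - 10/3 = ((-4 - 2*(-1)) + 17) - 10/3 = ((-4 + 2) + 17) - 10/3 = (-2 + 17) - 10/3 = 15 - 10/3 = 35/3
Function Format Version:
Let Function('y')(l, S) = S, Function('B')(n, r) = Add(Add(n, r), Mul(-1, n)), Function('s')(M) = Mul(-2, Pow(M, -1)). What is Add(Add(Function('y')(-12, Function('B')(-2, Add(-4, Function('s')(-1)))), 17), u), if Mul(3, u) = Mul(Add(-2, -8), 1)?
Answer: Rational(35, 3) ≈ 11.667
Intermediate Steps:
Function('B')(n, r) = r
u = Rational(-10, 3) (u = Mul(Rational(1, 3), Mul(Add(-2, -8), 1)) = Mul(Rational(1, 3), Mul(-10, 1)) = Mul(Rational(1, 3), -10) = Rational(-10, 3) ≈ -3.3333)
Add(Add(Function('y')(-12, Function('B')(-2, Add(-4, Function('s')(-1)))), 17), u) = Add(Add(Add(-4, Mul(-2, Pow(-1, -1))), 17), Rational(-10, 3)) = Add(Add(Add(-4, Mul(-2, -1)), 17), Rational(-10, 3)) = Add(Add(Add(-4, 2), 17), Rational(-10, 3)) = Add(Add(-2, 17), Rational(-10, 3)) = Add(15, Rational(-10, 3)) = Rational(35, 3)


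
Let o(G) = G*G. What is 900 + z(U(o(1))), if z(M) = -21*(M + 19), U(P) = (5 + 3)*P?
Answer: 333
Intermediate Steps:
o(G) = G**2
U(P) = 8*P
z(M) = -399 - 21*M (z(M) = -21*(19 + M) = -399 - 21*M)
900 + z(U(o(1))) = 900 + (-399 - 168*1**2) = 900 + (-399 - 168) = 900 - 567 = 333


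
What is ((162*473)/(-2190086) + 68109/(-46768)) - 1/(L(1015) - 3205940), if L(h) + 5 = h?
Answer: -122386806278579503/82066993611974160 ≈ -1.4913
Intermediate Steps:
L(h) = -5 + h
((162*473)/(-2190086) + 68109/(-46768)) - 1/(L(1015) - 3205940) = ((162*473)/(-2190086) + 68109/(-46768)) - 1/((-5 + 1015) - 3205940) = (76626*(-1/2190086) + 68109*(-1/46768)) - 1/(1010 - 3205940) = (-38313/1095043 - 68109/46768) - 1/(-3204930) = -76374106071/51212971024 - 1*(-1/3204930) = -76374106071/51212971024 + 1/3204930 = -122386806278579503/82066993611974160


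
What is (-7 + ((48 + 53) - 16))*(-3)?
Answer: -234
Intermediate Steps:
(-7 + ((48 + 53) - 16))*(-3) = (-7 + (101 - 16))*(-3) = (-7 + 85)*(-3) = 78*(-3) = -234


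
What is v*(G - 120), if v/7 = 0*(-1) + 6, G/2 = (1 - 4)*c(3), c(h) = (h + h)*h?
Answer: -9576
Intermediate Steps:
c(h) = 2*h**2 (c(h) = (2*h)*h = 2*h**2)
G = -108 (G = 2*((1 - 4)*(2*3**2)) = 2*(-6*9) = 2*(-3*18) = 2*(-54) = -108)
v = 42 (v = 7*(0*(-1) + 6) = 7*(0 + 6) = 7*6 = 42)
v*(G - 120) = 42*(-108 - 120) = 42*(-228) = -9576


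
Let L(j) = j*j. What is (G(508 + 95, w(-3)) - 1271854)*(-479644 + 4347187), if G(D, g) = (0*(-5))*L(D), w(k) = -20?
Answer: -4918950034722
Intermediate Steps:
L(j) = j²
G(D, g) = 0 (G(D, g) = (0*(-5))*D² = 0*D² = 0)
(G(508 + 95, w(-3)) - 1271854)*(-479644 + 4347187) = (0 - 1271854)*(-479644 + 4347187) = -1271854*3867543 = -4918950034722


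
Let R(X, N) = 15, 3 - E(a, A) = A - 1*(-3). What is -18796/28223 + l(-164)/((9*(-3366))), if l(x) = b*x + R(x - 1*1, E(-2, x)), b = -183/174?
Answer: -16666223147/24794639298 ≈ -0.67217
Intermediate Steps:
E(a, A) = -A (E(a, A) = 3 - (A - 1*(-3)) = 3 - (A + 3) = 3 - (3 + A) = 3 + (-3 - A) = -A)
b = -61/58 (b = -183*1/174 = -61/58 ≈ -1.0517)
l(x) = 15 - 61*x/58 (l(x) = -61*x/58 + 15 = 15 - 61*x/58)
-18796/28223 + l(-164)/((9*(-3366))) = -18796/28223 + (15 - 61/58*(-164))/((9*(-3366))) = -18796*1/28223 + (15 + 5002/29)/(-30294) = -18796/28223 + (5437/29)*(-1/30294) = -18796/28223 - 5437/878526 = -16666223147/24794639298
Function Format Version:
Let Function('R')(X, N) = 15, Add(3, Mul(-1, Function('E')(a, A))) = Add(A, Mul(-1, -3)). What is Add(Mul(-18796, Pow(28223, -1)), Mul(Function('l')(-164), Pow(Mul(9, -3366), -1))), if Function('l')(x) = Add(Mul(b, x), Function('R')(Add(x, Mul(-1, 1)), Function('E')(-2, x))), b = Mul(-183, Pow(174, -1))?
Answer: Rational(-16666223147, 24794639298) ≈ -0.67217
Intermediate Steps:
Function('E')(a, A) = Mul(-1, A) (Function('E')(a, A) = Add(3, Mul(-1, Add(A, Mul(-1, -3)))) = Add(3, Mul(-1, Add(A, 3))) = Add(3, Mul(-1, Add(3, A))) = Add(3, Add(-3, Mul(-1, A))) = Mul(-1, A))
b = Rational(-61, 58) (b = Mul(-183, Rational(1, 174)) = Rational(-61, 58) ≈ -1.0517)
Function('l')(x) = Add(15, Mul(Rational(-61, 58), x)) (Function('l')(x) = Add(Mul(Rational(-61, 58), x), 15) = Add(15, Mul(Rational(-61, 58), x)))
Add(Mul(-18796, Pow(28223, -1)), Mul(Function('l')(-164), Pow(Mul(9, -3366), -1))) = Add(Mul(-18796, Pow(28223, -1)), Mul(Add(15, Mul(Rational(-61, 58), -164)), Pow(Mul(9, -3366), -1))) = Add(Mul(-18796, Rational(1, 28223)), Mul(Add(15, Rational(5002, 29)), Pow(-30294, -1))) = Add(Rational(-18796, 28223), Mul(Rational(5437, 29), Rational(-1, 30294))) = Add(Rational(-18796, 28223), Rational(-5437, 878526)) = Rational(-16666223147, 24794639298)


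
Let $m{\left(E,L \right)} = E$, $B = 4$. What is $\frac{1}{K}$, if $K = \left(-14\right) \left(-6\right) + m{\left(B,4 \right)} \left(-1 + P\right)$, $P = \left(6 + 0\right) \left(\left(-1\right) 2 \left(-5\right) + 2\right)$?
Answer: $\frac{1}{368} \approx 0.0027174$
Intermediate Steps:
$P = 72$ ($P = 6 \left(\left(-2\right) \left(-5\right) + 2\right) = 6 \left(10 + 2\right) = 6 \cdot 12 = 72$)
$K = 368$ ($K = \left(-14\right) \left(-6\right) + 4 \left(-1 + 72\right) = 84 + 4 \cdot 71 = 84 + 284 = 368$)
$\frac{1}{K} = \frac{1}{368}$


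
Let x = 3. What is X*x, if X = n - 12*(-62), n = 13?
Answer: 2271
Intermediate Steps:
X = 757 (X = 13 - 12*(-62) = 13 + 744 = 757)
X*x = 757*3 = 2271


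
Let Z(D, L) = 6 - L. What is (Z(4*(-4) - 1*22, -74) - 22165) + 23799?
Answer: 1714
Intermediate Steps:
(Z(4*(-4) - 1*22, -74) - 22165) + 23799 = ((6 - 1*(-74)) - 22165) + 23799 = ((6 + 74) - 22165) + 23799 = (80 - 22165) + 23799 = -22085 + 23799 = 1714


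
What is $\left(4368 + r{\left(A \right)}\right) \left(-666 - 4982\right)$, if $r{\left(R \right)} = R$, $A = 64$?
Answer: $-25031936$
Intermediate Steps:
$\left(4368 + r{\left(A \right)}\right) \left(-666 - 4982\right) = \left(4368 + 64\right) \left(-666 - 4982\right) = 4432 \left(-5648\right) = -25031936$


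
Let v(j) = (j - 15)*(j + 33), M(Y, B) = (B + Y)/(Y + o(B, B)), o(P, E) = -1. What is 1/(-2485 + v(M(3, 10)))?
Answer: -4/11283 ≈ -0.00035452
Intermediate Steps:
M(Y, B) = (B + Y)/(-1 + Y) (M(Y, B) = (B + Y)/(Y - 1) = (B + Y)/(-1 + Y))
v(j) = (-15 + j)*(33 + j)
1/(-2485 + v(M(3, 10))) = 1/(-2485 + (-495 + ((10 + 3)/(-1 + 3))² + 18*((10 + 3)/(-1 + 3)))) = 1/(-2485 + (-495 + (13/2)² + 18*(13/2))) = 1/(-2485 + (-495 + 169/4 + 117)) = 1/(-2485 - 1343/4) = 1/(-11283/4) = -4/11283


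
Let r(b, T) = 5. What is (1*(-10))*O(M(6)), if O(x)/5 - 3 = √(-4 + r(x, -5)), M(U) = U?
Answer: -200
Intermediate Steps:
O(x) = 20 (O(x) = 15 + 5*√(-4 + 5) = 15 + 5*√1 = 15 + 5*1 = 15 + 5 = 20)
(1*(-10))*O(M(6)) = (1*(-10))*20 = -10*20 = -200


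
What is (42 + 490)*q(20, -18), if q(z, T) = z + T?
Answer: 1064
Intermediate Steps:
q(z, T) = T + z
(42 + 490)*q(20, -18) = (42 + 490)*(-18 + 20) = 532*2 = 1064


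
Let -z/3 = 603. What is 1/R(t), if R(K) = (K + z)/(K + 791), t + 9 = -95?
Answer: -687/1913 ≈ -0.35912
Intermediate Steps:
t = -104 (t = -9 - 95 = -104)
z = -1809 (z = -3*603 = -1809)
R(K) = (-1809 + K)/(791 + K) (R(K) = (K - 1809)/(K + 791) = (-1809 + K)/(791 + K))
1/R(t) = 1/((-1809 - 104)/(791 - 104)) = 1/(-1913/687) = -687/1913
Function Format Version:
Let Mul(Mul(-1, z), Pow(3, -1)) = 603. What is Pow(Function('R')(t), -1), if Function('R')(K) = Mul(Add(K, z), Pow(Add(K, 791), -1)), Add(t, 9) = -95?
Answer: Rational(-687, 1913) ≈ -0.35912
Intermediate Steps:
t = -104 (t = Add(-9, -95) = -104)
z = -1809 (z = Mul(-3, 603) = -1809)
Function('R')(K) = Mul(Pow(Add(791, K), -1), Add(-1809, K)) (Function('R')(K) = Mul(Add(K, -1809), Pow(Add(K, 791), -1)) = Mul(Add(-1809, K), Pow(Add(791, K), -1)) = Mul(Pow(Add(791, K), -1), Add(-1809, K)))
Pow(Function('R')(t), -1) = Pow(Mul(Pow(Add(791, -104), -1), Add(-1809, -104)), -1) = Pow(Mul(Pow(687, -1), -1913), -1) = Pow(Mul(Rational(1, 687), -1913), -1) = Pow(Rational(-1913, 687), -1) = Rational(-687, 1913)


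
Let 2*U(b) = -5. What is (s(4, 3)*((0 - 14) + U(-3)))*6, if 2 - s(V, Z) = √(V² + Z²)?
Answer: 297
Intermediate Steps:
s(V, Z) = 2 - √(V² + Z²)
U(b) = -5/2 (U(b) = (½)*(-5) = -5/2)
(s(4, 3)*((0 - 14) + U(-3)))*6 = ((2 - √(4² + 3²))*((0 - 14) - 5/2))*6 = ((2 - √(16 + 9))*(-14 - 5/2))*6 = ((2 - √25)*(-33/2))*6 = ((2 - 1*5)*(-33/2))*6 = ((2 - 5)*(-33/2))*6 = -3*(-33/2)*6 = (99/2)*6 = 297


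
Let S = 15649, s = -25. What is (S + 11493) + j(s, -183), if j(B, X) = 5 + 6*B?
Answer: 26997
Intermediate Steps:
(S + 11493) + j(s, -183) = (15649 + 11493) + (5 + 6*(-25)) = 27142 + (5 - 150) = 27142 - 145 = 26997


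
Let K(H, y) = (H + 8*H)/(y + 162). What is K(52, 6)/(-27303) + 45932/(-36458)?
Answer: -2926426901/2322629806 ≈ -1.2600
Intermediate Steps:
K(H, y) = 9*H/(162 + y) (K(H, y) = (9*H)/(162 + y) = 9*H/(162 + y))
K(52, 6)/(-27303) + 45932/(-36458) = (9*52/(162 + 6))/(-27303) + 45932/(-36458) = (9*52/168)*(-1/27303) + 45932*(-1/36458) = (9*52*(1/168))*(-1/27303) - 22966/18229 = (39/14)*(-1/27303) - 22966/18229 = -13/127414 - 22966/18229 = -2926426901/2322629806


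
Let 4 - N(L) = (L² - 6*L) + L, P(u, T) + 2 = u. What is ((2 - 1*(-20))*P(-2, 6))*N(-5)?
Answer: 4048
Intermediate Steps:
P(u, T) = -2 + u
N(L) = 4 - L² + 5*L (N(L) = 4 - ((L² - 6*L) + L) = 4 - (L² - 5*L) = 4 + (-L² + 5*L) = 4 - L² + 5*L)
((2 - 1*(-20))*P(-2, 6))*N(-5) = ((2 - 1*(-20))*(-2 - 2))*(4 - 1*(-5)² + 5*(-5)) = ((2 + 20)*(-4))*(4 - 1*25 - 25) = (22*(-4))*(4 - 25 - 25) = -88*(-46) = 4048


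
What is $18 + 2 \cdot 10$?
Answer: $38$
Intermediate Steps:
$18 + 2 \cdot 10 = 18 + 20 = 38$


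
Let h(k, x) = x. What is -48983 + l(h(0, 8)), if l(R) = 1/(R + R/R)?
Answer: -440846/9 ≈ -48983.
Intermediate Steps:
l(R) = 1/(1 + R) (l(R) = 1/(R + 1) = 1/(1 + R))
-48983 + l(h(0, 8)) = -48983 + 1/(1 + 8) = -48983 + 1/9 = -440846/9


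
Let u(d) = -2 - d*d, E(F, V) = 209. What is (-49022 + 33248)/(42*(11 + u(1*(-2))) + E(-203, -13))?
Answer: -15774/419 ≈ -37.647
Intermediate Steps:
u(d) = -2 - d²
(-49022 + 33248)/(42*(11 + u(1*(-2))) + E(-203, -13)) = (-49022 + 33248)/(42*(11 + (-2 - (1*(-2))²)) + 209) = -15774/(42*(11 + (-2 - 1*(-2)²)) + 209) = -15774/(42*(11 + (-2 - 1*4)) + 209) = -15774/(42*(11 + (-2 - 4)) + 209) = -15774/(42*(11 - 6) + 209) = -15774/(42*5 + 209) = -15774/(210 + 209) = -15774/419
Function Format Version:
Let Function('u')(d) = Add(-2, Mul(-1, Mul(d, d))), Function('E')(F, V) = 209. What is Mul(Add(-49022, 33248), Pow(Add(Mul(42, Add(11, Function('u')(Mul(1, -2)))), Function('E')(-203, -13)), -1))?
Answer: Rational(-15774, 419) ≈ -37.647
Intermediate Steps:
Function('u')(d) = Add(-2, Mul(-1, Pow(d, 2)))
Mul(Add(-49022, 33248), Pow(Add(Mul(42, Add(11, Function('u')(Mul(1, -2)))), Function('E')(-203, -13)), -1)) = Mul(Add(-49022, 33248), Pow(Add(Mul(42, Add(11, Add(-2, Mul(-1, Pow(Mul(1, -2), 2))))), 209), -1)) = Mul(-15774, Pow(Add(Mul(42, Add(11, Add(-2, Mul(-1, Pow(-2, 2))))), 209), -1)) = Mul(-15774, Pow(Add(Mul(42, Add(11, Add(-2, Mul(-1, 4)))), 209), -1)) = Mul(-15774, Pow(Add(Mul(42, Add(11, Add(-2, -4))), 209), -1)) = Mul(-15774, Pow(Add(Mul(42, Add(11, -6)), 209), -1)) = Mul(-15774, Pow(Add(Mul(42, 5), 209), -1)) = Mul(-15774, Pow(Add(210, 209), -1)) = Mul(-15774, Pow(419, -1)) = Mul(-15774, Rational(1, 419)) = Rational(-15774, 419)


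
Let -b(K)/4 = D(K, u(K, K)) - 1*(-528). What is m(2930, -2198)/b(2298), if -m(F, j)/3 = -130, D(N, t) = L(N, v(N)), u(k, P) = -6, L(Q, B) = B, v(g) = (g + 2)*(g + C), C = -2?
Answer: -15/812512 ≈ -1.8461e-5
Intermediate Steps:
v(g) = (-2 + g)*(2 + g) (v(g) = (g + 2)*(g - 2) = (2 + g)*(-2 + g) = (-2 + g)*(2 + g))
D(N, t) = -4 + N**2
m(F, j) = 390 (m(F, j) = -3*(-130) = 390)
b(K) = -2096 - 4*K**2 (b(K) = -4*((-4 + K**2) - 1*(-528)) = -4*((-4 + K**2) + 528) = -4*(524 + K**2) = -2096 - 4*K**2)
m(2930, -2198)/b(2298) = 390/(-2096 - 4*2298**2) = 390/(-2096 - 4*5280804) = 390/(-2096 - 21123216) = 390/(-21125312) = 390*(-1/21125312) = -15/812512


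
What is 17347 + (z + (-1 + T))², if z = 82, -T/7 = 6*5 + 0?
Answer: 33988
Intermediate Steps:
T = -210 (T = -7*(6*5 + 0) = -7*(30 + 0) = -7*30 = -210)
17347 + (z + (-1 + T))² = 17347 + (82 + (-1 - 210))² = 17347 + (82 - 211)² = 17347 + (-129)² = 17347 + 16641 = 33988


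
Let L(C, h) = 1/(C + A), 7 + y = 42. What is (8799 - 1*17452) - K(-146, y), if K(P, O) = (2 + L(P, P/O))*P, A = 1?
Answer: -1212491/145 ≈ -8362.0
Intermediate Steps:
y = 35 (y = -7 + 42 = 35)
L(C, h) = 1/(1 + C) (L(C, h) = 1/(C + 1) = 1/(1 + C))
K(P, O) = P*(2 + 1/(1 + P)) (K(P, O) = (2 + 1/(1 + P))*P = P*(2 + 1/(1 + P)))
(8799 - 1*17452) - K(-146, y) = (8799 - 1*17452) - (-146)*(3 + 2*(-146))/(1 - 146) = (8799 - 17452) - (-146)*(3 - 292)/(-145) = -8653 - (-146)*(-1)*(-289)/145 = -8653 - 1*(-42194/145) = -8653 + 42194/145 = -1212491/145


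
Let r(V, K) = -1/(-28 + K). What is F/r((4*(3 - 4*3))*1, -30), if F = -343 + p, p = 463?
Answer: 6960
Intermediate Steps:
F = 120 (F = -343 + 463 = 120)
F/r((4*(3 - 4*3))*1, -30) = 120/((-1/(-28 - 30))) = 120/((-1/(-58))) = 120/((-1*(-1/58))) = 120/(1/58) = 120*58 = 6960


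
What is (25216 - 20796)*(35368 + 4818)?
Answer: 177622120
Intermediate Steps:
(25216 - 20796)*(35368 + 4818) = 4420*40186 = 177622120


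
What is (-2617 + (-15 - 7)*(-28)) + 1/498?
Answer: -996497/498 ≈ -2001.0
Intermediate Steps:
(-2617 + (-15 - 7)*(-28)) + 1/498 = (-2617 - 22*(-28)) + 1/498 = (-2617 + 616) + 1/498 = -2001 + 1/498 = -996497/498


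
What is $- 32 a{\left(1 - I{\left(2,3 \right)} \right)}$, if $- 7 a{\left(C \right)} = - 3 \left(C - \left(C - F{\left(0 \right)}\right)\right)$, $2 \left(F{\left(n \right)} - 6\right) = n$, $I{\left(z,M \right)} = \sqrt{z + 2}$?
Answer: $- \frac{576}{7} \approx -82.286$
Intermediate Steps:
$I{\left(z,M \right)} = \sqrt{2 + z}$
$F{\left(n \right)} = 6 + \frac{n}{2}$
$a{\left(C \right)} = \frac{18}{7}$ ($a{\left(C \right)} = - \frac{\left(-3\right) \left(C - \left(-6 + C\right)\right)}{7} = - \frac{\left(-3\right) 6}{7} = \left(- \frac{1}{7}\right) \left(-18\right) = \frac{18}{7}$)
$- 32 a{\left(1 - I{\left(2,3 \right)} \right)} = \left(-32\right) \frac{18}{7} = - \frac{576}{7}$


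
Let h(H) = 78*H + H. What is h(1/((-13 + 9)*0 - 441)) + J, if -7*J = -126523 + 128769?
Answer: -141577/441 ≈ -321.04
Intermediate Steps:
h(H) = 79*H
J = -2246/7 (J = -(-126523 + 128769)/7 = -⅐*2246 = -2246/7 ≈ -320.86)
h(1/((-13 + 9)*0 - 441)) + J = 79/((-13 + 9)*0 - 441) - 2246/7 = 79/(-4*0 - 441) - 2246/7 = 79/(0 - 441) - 2246/7 = 79/(-441) - 2246/7 = 79*(-1/441) - 2246/7 = -79/441 - 2246/7 = -141577/441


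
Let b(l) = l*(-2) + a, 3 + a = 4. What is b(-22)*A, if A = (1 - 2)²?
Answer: 45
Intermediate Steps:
a = 1 (a = -3 + 4 = 1)
A = 1 (A = (-1)² = 1)
b(l) = 1 - 2*l (b(l) = l*(-2) + 1 = -2*l + 1 = 1 - 2*l)
b(-22)*A = (1 - 2*(-22))*1 = (1 + 44)*1 = 45*1 = 45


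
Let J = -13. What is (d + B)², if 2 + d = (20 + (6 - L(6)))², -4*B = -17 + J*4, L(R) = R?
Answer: 2758921/16 ≈ 1.7243e+5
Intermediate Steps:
B = 69/4 (B = -(-17 - 13*4)/4 = -(-17 - 52)/4 = -¼*(-69) = 69/4 ≈ 17.250)
d = 398 (d = -2 + (20 + (6 - 1*6))² = -2 + (20 + (6 - 6))² = -2 + (20 + 0)² = -2 + 20² = -2 + 400 = 398)
(d + B)² = (398 + 69/4)² = (1661/4)² = 2758921/16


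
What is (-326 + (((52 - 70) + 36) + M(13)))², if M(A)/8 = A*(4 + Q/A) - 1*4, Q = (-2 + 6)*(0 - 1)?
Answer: 1936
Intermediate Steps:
Q = -4 (Q = 4*(-1) = -4)
M(A) = -32 + 8*A*(4 - 4/A) (M(A) = 8*(A*(4 - 4/A) - 1*4) = 8*(A*(4 - 4/A) - 4) = 8*(-4 + A*(4 - 4/A)) = -32 + 8*A*(4 - 4/A))
(-326 + (((52 - 70) + 36) + M(13)))² = (-326 + (((52 - 70) + 36) + (-64 + 32*13)))² = (-326 + ((-18 + 36) + (-64 + 416)))² = (-326 + (18 + 352))² = (-326 + 370)² = 44² = 1936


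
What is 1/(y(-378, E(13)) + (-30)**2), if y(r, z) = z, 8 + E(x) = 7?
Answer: 1/899 ≈ 0.0011123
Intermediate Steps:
E(x) = -1 (E(x) = -8 + 7 = -1)
1/(y(-378, E(13)) + (-30)**2) = 1/(-1 + (-30)**2) = 1/(-1 + 900) = 1/899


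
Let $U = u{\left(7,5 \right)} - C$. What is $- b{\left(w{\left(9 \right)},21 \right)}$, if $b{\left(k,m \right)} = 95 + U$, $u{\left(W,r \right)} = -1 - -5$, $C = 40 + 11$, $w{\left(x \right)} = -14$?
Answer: $-48$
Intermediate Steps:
$C = 51$
$u{\left(W,r \right)} = 4$ ($u{\left(W,r \right)} = -1 + 5 = 4$)
$U = -47$ ($U = 4 - 51 = -47$)
$b{\left(k,m \right)} = 48$ ($b{\left(k,m \right)} = 95 - 47 = 48$)
$- b{\left(w{\left(9 \right)},21 \right)} = \left(-1\right) 48 = -48$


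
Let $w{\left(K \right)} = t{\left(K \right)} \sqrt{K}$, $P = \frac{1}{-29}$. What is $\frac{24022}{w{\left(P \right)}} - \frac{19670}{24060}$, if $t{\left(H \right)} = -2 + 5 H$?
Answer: $- \frac{1967}{2406} + \frac{696638 i \sqrt{29}}{63} \approx -0.81754 + 59548.0 i$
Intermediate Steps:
$P = - \frac{1}{29} \approx -0.034483$
$w{\left(K \right)} = \sqrt{K} \left(-2 + 5 K\right)$ ($w{\left(K \right)} = \left(-2 + 5 K\right) \sqrt{K} = \sqrt{K} \left(-2 + 5 K\right)$)
$\frac{24022}{w{\left(P \right)}} - \frac{19670}{24060} = \frac{24022}{\sqrt{- \frac{1}{29}} \left(-2 + 5 \left(- \frac{1}{29}\right)\right)} - \frac{19670}{24060} = \frac{24022}{\frac{i \sqrt{29}}{29} \left(-2 - \frac{5}{29}\right)} - \frac{1967}{2406} = \frac{24022}{\frac{i \sqrt{29}}{29} \left(- \frac{63}{29}\right)} - \frac{1967}{2406} = \frac{24022}{\left(- \frac{63}{841}\right) i \sqrt{29}} - \frac{1967}{2406} = 24022 \frac{29 i \sqrt{29}}{63} - \frac{1967}{2406} = \frac{696638 i \sqrt{29}}{63} - \frac{1967}{2406} = - \frac{1967}{2406} + \frac{696638 i \sqrt{29}}{63}$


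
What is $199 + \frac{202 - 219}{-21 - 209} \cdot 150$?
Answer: $\frac{4832}{23} \approx 210.09$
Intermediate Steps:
$199 + \frac{202 - 219}{-21 - 209} \cdot 150 = 199 + - \frac{17}{-230} \cdot 150 = 199 + \left(-17\right) \left(- \frac{1}{230}\right) 150 = 199 + \frac{17}{230} \cdot 150 = 199 + \frac{255}{23} = \frac{4832}{23}$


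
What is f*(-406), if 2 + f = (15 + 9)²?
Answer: -233044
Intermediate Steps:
f = 574 (f = -2 + (15 + 9)² = -2 + 24² = -2 + 576 = 574)
f*(-406) = 574*(-406) = -233044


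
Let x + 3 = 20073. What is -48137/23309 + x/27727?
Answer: -866882969/646288643 ≈ -1.3413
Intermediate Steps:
x = 20070 (x = -3 + 20073 = 20070)
-48137/23309 + x/27727 = -48137/23309 + 20070/27727 = -866882969/646288643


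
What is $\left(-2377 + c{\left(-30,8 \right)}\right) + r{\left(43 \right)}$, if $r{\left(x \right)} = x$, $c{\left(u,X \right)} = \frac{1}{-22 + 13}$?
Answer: $- \frac{21007}{9} \approx -2334.1$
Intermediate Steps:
$c{\left(u,X \right)} = - \frac{1}{9}$ ($c{\left(u,X \right)} = \frac{1}{-9} = - \frac{1}{9}$)
$\left(-2377 + c{\left(-30,8 \right)}\right) + r{\left(43 \right)} = \left(-2377 - \frac{1}{9}\right) + 43 = - \frac{21394}{9} + 43 = - \frac{21007}{9}$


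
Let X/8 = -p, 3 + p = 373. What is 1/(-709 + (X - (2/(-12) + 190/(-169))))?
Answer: -1014/3719057 ≈ -0.00027265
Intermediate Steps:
p = 370 (p = -3 + 373 = 370)
X = -2960 (X = 8*(-1*370) = 8*(-370) = -2960)
1/(-709 + (X - (2/(-12) + 190/(-169)))) = 1/(-709 + (-2960 - (2/(-12) + 190/(-169)))) = 1/(-709 + (-2960 - (2*(-1/12) + 190*(-1/169)))) = 1/(-709 + (-2960 - (-1/6 - 190/169))) = 1/(-709 + (-2960 - 1*(-1309/1014))) = 1/(-709 + (-2960 + 1309/1014)) = 1/(-709 - 3000131/1014) = 1/(-3719057/1014) = -1014/3719057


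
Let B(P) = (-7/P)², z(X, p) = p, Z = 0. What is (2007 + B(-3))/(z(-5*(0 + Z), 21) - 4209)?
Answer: -4528/9423 ≈ -0.48053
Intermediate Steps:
B(P) = 49/P²
(2007 + B(-3))/(z(-5*(0 + Z), 21) - 4209) = (2007 + 49/(-3)²)/(21 - 4209) = (2007 + 49*(⅑))/(-4188) = (2007 + 49/9)*(-1/4188) = (18112/9)*(-1/4188) = -4528/9423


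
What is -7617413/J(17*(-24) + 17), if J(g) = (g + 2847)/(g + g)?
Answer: 2978408483/1228 ≈ 2.4254e+6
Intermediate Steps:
J(g) = (2847 + g)/(2*g) (J(g) = (2847 + g)/((2*g)) = (2847 + g)*(1/(2*g)) = (2847 + g)/(2*g))
-7617413/J(17*(-24) + 17) = -7617413*2*(17*(-24) + 17)/(2847 + (17*(-24) + 17)) = -7617413*2*(-408 + 17)/(2847 + (-408 + 17)) = -7617413*(-782/(2847 - 391)) = -7617413/((1/2)*(-1/391)*2456) = -7617413/(-1228/391) = -7617413*(-391/1228) = 2978408483/1228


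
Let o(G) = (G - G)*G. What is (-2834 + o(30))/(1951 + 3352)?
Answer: -2834/5303 ≈ -0.53441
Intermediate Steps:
o(G) = 0 (o(G) = 0*G = 0)
(-2834 + o(30))/(1951 + 3352) = (-2834 + 0)/(1951 + 3352) = -2834/5303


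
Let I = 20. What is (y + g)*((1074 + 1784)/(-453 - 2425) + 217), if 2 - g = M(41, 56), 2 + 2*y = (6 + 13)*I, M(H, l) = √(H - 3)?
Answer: 59369294/1439 - 310834*√38/1439 ≈ 39926.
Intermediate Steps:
M(H, l) = √(-3 + H)
y = 189 (y = -1 + ((6 + 13)*20)/2 = -1 + (19*20)/2 = -1 + (½)*380 = -1 + 190 = 189)
g = 2 - √38 (g = 2 - √(-3 + 41) = 2 - √38 ≈ -4.1644)
(y + g)*((1074 + 1784)/(-453 - 2425) + 217) = (189 + (2 - √38))*((1074 + 1784)/(-453 - 2425) + 217) = (191 - √38)*(2858/(-2878) + 217) = (191 - √38)*(2858*(-1/2878) + 217) = (191 - √38)*(-1429/1439 + 217) = (191 - √38)*(310834/1439) = 59369294/1439 - 310834*√38/1439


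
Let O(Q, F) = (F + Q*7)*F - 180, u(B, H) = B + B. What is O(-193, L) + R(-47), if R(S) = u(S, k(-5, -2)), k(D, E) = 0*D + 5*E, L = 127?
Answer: -155722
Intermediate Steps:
k(D, E) = 5*E (k(D, E) = 0 + 5*E = 5*E)
u(B, H) = 2*B
O(Q, F) = -180 + F*(F + 7*Q) (O(Q, F) = (F + 7*Q)*F - 180 = F*(F + 7*Q) - 180 = -180 + F*(F + 7*Q))
R(S) = 2*S
O(-193, L) + R(-47) = (-180 + 127² + 7*127*(-193)) + 2*(-47) = (-180 + 16129 - 171577) - 94 = -155628 - 94 = -155722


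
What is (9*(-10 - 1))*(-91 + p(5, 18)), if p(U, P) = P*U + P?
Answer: -1683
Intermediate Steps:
p(U, P) = P + P*U
(9*(-10 - 1))*(-91 + p(5, 18)) = (9*(-10 - 1))*(-91 + 18*(1 + 5)) = (9*(-11))*(-91 + 18*6) = -99*(-91 + 108) = -99*17 = -1683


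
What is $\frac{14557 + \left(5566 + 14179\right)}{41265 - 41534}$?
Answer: $- \frac{34302}{269} \approx -127.52$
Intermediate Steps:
$\frac{14557 + \left(5566 + 14179\right)}{41265 - 41534} = \frac{14557 + 19745}{-269} = 34302 \left(- \frac{1}{269}\right) = - \frac{34302}{269}$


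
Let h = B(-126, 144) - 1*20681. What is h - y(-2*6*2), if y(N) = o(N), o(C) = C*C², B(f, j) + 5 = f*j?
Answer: -25006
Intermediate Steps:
B(f, j) = -5 + f*j
o(C) = C³
y(N) = N³
h = -38830 (h = (-5 - 126*144) - 1*20681 = (-5 - 18144) - 20681 = -18149 - 20681 = -38830)
h - y(-2*6*2) = -38830 - (-2*6*2)³ = -38830 - (-12*2)³ = -38830 - 1*(-24)³ = -38830 - 1*(-13824) = -38830 + 13824 = -25006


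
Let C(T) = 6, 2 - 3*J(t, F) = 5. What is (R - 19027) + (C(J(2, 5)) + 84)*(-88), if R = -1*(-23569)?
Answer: -3378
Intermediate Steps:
J(t, F) = -1 (J(t, F) = 2/3 - 1/3*5 = 2/3 - 5/3 = -1)
R = 23569
(R - 19027) + (C(J(2, 5)) + 84)*(-88) = (23569 - 19027) + (6 + 84)*(-88) = 4542 + 90*(-88) = 4542 - 7920 = -3378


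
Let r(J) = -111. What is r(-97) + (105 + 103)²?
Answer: 43153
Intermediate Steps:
r(-97) + (105 + 103)² = -111 + (105 + 103)² = -111 + 208² = -111 + 43264 = 43153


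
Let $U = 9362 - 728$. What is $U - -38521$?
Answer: $47155$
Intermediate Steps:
$U = 8634$
$U - -38521 = 8634 - -38521 = 8634 + 38521 = 47155$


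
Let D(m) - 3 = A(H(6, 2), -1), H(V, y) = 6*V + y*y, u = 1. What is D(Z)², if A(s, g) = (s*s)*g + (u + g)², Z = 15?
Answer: 2550409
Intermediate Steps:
H(V, y) = y² + 6*V (H(V, y) = 6*V + y² = y² + 6*V)
A(s, g) = (1 + g)² + g*s² (A(s, g) = (s*s)*g + (1 + g)² = s²*g + (1 + g)² = g*s² + (1 + g)² = (1 + g)² + g*s²)
D(m) = -1597 (D(m) = 3 + ((1 - 1)² - (2² + 6*6)²) = 3 + (0² - (4 + 36)²) = 3 + (0 - 1*40²) = 3 + (0 - 1*1600) = 3 + (0 - 1600) = 3 - 1600 = -1597)
D(Z)² = (-1597)² = 2550409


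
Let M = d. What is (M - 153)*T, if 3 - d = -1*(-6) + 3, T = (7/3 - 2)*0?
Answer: 0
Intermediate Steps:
T = 0 (T = (7*(1/3) - 2)*0 = (7/3 - 2)*0 = (1/3)*0 = 0)
d = -6 (d = 3 - (-1*(-6) + 3) = 3 - (6 + 3) = 3 - 1*9 = 3 - 9 = -6)
M = -6
(M - 153)*T = (-6 - 153)*0 = -159*0 = 0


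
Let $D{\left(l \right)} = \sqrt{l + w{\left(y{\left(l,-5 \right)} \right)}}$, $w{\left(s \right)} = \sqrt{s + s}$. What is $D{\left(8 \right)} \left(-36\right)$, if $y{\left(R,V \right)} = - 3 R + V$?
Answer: $- 36 \sqrt{8 + i \sqrt{58}} \approx -111.09 - 44.423 i$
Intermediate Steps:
$y{\left(R,V \right)} = V - 3 R$
$w{\left(s \right)} = \sqrt{2} \sqrt{s}$ ($w{\left(s \right)} = \sqrt{2 s} = \sqrt{2} \sqrt{s}$)
$D{\left(l \right)} = \sqrt{l + \sqrt{2} \sqrt{-5 - 3 l}}$
$D{\left(8 \right)} \left(-36\right) = \sqrt{8 + \sqrt{2} \sqrt{-5 - 24}} \left(-36\right) = \sqrt{8 + \sqrt{2} \sqrt{-29}} \left(-36\right) = \sqrt{8 + \sqrt{2} i \sqrt{29}} \left(-36\right) = \sqrt{8 + i \sqrt{58}} \left(-36\right) = - 36 \sqrt{8 + i \sqrt{58}}$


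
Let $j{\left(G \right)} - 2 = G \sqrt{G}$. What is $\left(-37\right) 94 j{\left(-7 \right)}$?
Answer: $-6956 + 24346 i \sqrt{7} \approx -6956.0 + 64413.0 i$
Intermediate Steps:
$j{\left(G \right)} = 2 + G^{\frac{3}{2}}$ ($j{\left(G \right)} = 2 + G \sqrt{G} = 2 + G^{\frac{3}{2}}$)
$\left(-37\right) 94 j{\left(-7 \right)} = \left(-37\right) 94 \left(2 + \left(-7\right)^{\frac{3}{2}}\right) = - 3478 \left(2 - 7 i \sqrt{7}\right) = -6956 + 24346 i \sqrt{7}$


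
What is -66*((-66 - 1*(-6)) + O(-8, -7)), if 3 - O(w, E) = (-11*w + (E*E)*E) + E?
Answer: -13530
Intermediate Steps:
O(w, E) = 3 - E - E³ + 11*w (O(w, E) = 3 - ((-11*w + (E*E)*E) + E) = 3 - ((-11*w + E²*E) + E) = 3 - ((-11*w + E³) + E) = 3 - ((E³ - 11*w) + E) = 3 - (E + E³ - 11*w) = 3 + (-E - E³ + 11*w) = 3 - E - E³ + 11*w)
-66*((-66 - 1*(-6)) + O(-8, -7)) = -66*((-66 - 1*(-6)) + (3 - 1*(-7) - 1*(-7)³ + 11*(-8))) = -66*((-66 + 6) + (3 + 7 - 1*(-343) - 88)) = -66*(-60 + (3 + 7 + 343 - 88)) = -66*(-60 + 265) = -66*205 = -13530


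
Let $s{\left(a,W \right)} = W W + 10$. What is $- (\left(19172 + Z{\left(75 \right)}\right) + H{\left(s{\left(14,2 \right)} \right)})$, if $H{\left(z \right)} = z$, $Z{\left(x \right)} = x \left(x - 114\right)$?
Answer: $-16261$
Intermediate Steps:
$s{\left(a,W \right)} = 10 + W^{2}$ ($s{\left(a,W \right)} = W^{2} + 10 = 10 + W^{2}$)
$Z{\left(x \right)} = x \left(-114 + x\right)$
$- (\left(19172 + Z{\left(75 \right)}\right) + H{\left(s{\left(14,2 \right)} \right)}) = - (\left(19172 + 75 \left(-114 + 75\right)\right) + \left(10 + 2^{2}\right)) = - (\left(19172 + 75 \left(-39\right)\right) + \left(10 + 4\right)) = - (\left(19172 - 2925\right) + 14) = - (16247 + 14) = \left(-1\right) 16261 = -16261$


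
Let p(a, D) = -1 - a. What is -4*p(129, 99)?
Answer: 520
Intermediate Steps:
-4*p(129, 99) = -4*(-1 - 1*129) = -4*(-1 - 129) = -4*(-130) = 520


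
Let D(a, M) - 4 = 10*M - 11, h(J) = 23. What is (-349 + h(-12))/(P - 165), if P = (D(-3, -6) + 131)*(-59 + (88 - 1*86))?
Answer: 326/3813 ≈ 0.085497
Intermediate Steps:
D(a, M) = -7 + 10*M (D(a, M) = 4 + (10*M - 11) = 4 + (-11 + 10*M) = -7 + 10*M)
P = -3648 (P = ((-7 + 10*(-6)) + 131)*(-59 + (88 - 1*86)) = ((-7 - 60) + 131)*(-59 + (88 - 86)) = (-67 + 131)*(-59 + 2) = 64*(-57) = -3648)
(-349 + h(-12))/(P - 165) = (-349 + 23)/(-3648 - 165) = -326/(-3813) = -326*(-1/3813) = 326/3813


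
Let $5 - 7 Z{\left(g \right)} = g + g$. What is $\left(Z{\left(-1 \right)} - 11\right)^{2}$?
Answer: $100$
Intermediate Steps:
$Z{\left(g \right)} = \frac{5}{7} - \frac{2 g}{7}$ ($Z{\left(g \right)} = \frac{5}{7} - \frac{g + g}{7} = \frac{5}{7} - \frac{2 g}{7}$)
$\left(Z{\left(-1 \right)} - 11\right)^{2} = \left(\left(\frac{5}{7} - - \frac{2}{7}\right) - 11\right)^{2} = \left(\left(\frac{5}{7} + \frac{2}{7}\right) - 11\right)^{2} = \left(1 - 11\right)^{2} = \left(-10\right)^{2} = 100$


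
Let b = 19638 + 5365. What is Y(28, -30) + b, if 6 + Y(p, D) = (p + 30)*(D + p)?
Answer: 24881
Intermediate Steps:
Y(p, D) = -6 + (30 + p)*(D + p) (Y(p, D) = -6 + (p + 30)*(D + p) = -6 + (30 + p)*(D + p))
b = 25003
Y(28, -30) + b = (-6 + 28² + 30*(-30) + 30*28 - 30*28) + 25003 = (-6 + 784 - 900 + 840 - 840) + 25003 = -122 + 25003 = 24881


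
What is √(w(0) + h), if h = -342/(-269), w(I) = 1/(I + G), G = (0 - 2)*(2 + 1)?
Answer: √2877762/1614 ≈ 1.0511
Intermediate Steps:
G = -6 (G = -2*3 = -6)
w(I) = 1/(-6 + I) (w(I) = 1/(I - 6) = 1/(-6 + I))
h = 342/269 (h = -342*(-1/269) = 342/269 ≈ 1.2714)
√(w(0) + h) = √(1/(-6 + 0) + 342/269) = √(1/(-6) + 342/269) = √(-⅙ + 342/269) = √(1783/1614) = √2877762/1614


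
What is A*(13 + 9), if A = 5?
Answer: 110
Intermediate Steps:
A*(13 + 9) = 5*(13 + 9) = 5*22 = 110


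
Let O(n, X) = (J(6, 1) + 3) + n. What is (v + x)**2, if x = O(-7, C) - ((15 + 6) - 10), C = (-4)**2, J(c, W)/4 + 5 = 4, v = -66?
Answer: 7225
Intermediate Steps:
J(c, W) = -4 (J(c, W) = -20 + 4*4 = -20 + 16 = -4)
C = 16
O(n, X) = -1 + n (O(n, X) = (-4 + 3) + n = -1 + n)
x = -19 (x = (-1 - 7) - ((15 + 6) - 10) = -8 - (21 - 10) = -8 - 1*11 = -8 - 11 = -19)
(v + x)**2 = (-66 - 19)**2 = (-85)**2 = 7225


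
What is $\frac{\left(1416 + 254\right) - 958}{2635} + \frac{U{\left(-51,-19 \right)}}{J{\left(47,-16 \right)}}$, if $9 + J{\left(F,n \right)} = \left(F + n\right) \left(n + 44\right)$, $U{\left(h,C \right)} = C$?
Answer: $\frac{561543}{2263465} \approx 0.24809$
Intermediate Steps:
$J{\left(F,n \right)} = -9 + \left(44 + n\right) \left(F + n\right)$ ($J{\left(F,n \right)} = -9 + \left(F + n\right) \left(n + 44\right) = -9 + \left(F + n\right) \left(44 + n\right) = -9 + \left(44 + n\right) \left(F + n\right)$)
$\frac{\left(1416 + 254\right) - 958}{2635} + \frac{U{\left(-51,-19 \right)}}{J{\left(47,-16 \right)}} = \frac{\left(1416 + 254\right) - 958}{2635} - \frac{19}{-9 + \left(-16\right)^{2} + 44 \cdot 47 + 44 \left(-16\right) + 47 \left(-16\right)} = \left(1670 - 958\right) \frac{1}{2635} - \frac{19}{-9 + 256 + 2068 - 704 - 752} = 712 \cdot \frac{1}{2635} - \frac{19}{859} = \frac{712}{2635} - \frac{19}{859} = \frac{561543}{2263465}$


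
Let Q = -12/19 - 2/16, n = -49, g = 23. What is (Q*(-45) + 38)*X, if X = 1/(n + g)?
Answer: -10951/3952 ≈ -2.7710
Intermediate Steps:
Q = -115/152 (Q = -12*1/19 - 2*1/16 = -12/19 - 1/8 = -115/152 ≈ -0.75658)
X = -1/26 (X = 1/(-49 + 23) = 1/(-26) = -1/26 ≈ -0.038462)
(Q*(-45) + 38)*X = (-115/152*(-45) + 38)*(-1/26) = (5175/152 + 38)*(-1/26) = (10951/152)*(-1/26) = -10951/3952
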